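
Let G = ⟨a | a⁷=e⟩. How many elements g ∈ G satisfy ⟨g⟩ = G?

G is cyclic of order 7. An element generates G iff its order is 7, and a cyclic group of order 7 has exactly φ(7) = 6 such elements.

Answer: 6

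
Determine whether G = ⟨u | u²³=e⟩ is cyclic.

|G| = 23. The element u has order 23 (its powers give 23 distinct elements), so ⟨u⟩ = G and G is cyclic.

Answer: Yes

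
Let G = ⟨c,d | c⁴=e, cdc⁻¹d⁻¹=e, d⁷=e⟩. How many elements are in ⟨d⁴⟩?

|⟨d⁴⟩| equals the order of d⁴. Compute successive powers until reaching e:
  (d⁴)¹ = d⁴, (d⁴)² = d, (d⁴)³ = d⁵, (d⁴)⁴ = d², (d⁴)⁵ = d⁶, (d⁴)⁶ = d³, (d⁴)⁷ = e.
The smallest positive k with (d⁴)ᵏ = e is 7, so |⟨d⁴⟩| = 7.

Answer: 7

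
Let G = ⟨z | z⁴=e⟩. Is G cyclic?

|G| = 4. The element z has order 4 (its powers give 4 distinct elements), so ⟨z⟩ = G and G is cyclic.

Answer: Yes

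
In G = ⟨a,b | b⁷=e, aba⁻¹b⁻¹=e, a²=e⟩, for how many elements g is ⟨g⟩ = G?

G is cyclic of order 14. An element generates G iff its order is 14, and a cyclic group of order 14 has exactly φ(14) = 6 such elements.

Answer: 6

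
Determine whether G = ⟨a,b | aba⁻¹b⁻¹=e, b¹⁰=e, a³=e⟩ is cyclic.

|G| = 30. The element ab has order 30 (its powers give 30 distinct elements), so ⟨ab⟩ = G and G is cyclic.

Answer: Yes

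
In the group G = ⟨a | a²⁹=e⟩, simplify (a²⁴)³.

Compute successive powers of (a²⁴), reducing at each step:
  (a²⁴)²: (a²⁴) · a²⁴ = a¹⁹
  (a²⁴)³: (a¹⁹) · a²⁴ = a¹⁴

Answer: a¹⁴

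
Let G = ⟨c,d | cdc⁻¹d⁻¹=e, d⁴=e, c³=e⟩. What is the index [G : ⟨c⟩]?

First find ord(c) by computing successive powers:
  c¹ = c, c² = c², c³ = e.
So |⟨c⟩| = ord(c) = 3. With |G| = 12, by Lagrange [G : ⟨c⟩] = 12/3 = 4.

Answer: 4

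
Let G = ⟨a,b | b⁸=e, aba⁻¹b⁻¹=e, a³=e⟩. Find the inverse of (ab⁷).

The order of (ab⁷) is 24 (smallest k with (ab⁷)ᵏ = e), so (ab⁷)⁻¹ = (ab⁷)²³ = a²b.
Check: (ab⁷) · (a²b) → (ab⁷) · a² = b⁷;   (b⁷) · b = e, giving e as required.

Answer: a²b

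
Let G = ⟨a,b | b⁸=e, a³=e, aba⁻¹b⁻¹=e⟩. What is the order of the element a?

Compute successive powers until reaching e:
  a¹ = a, a² = a², a³ = e.
The smallest positive k with aᵏ = e is 3.

Answer: 3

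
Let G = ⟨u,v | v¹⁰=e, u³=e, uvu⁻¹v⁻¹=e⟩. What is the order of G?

Enumerate words in the generators, reducing via the relations: the distinct elements are
  {e, u, v, uv, u², v², v³, v⁴, v⁵, v⁶, v⁷, v⁸, v⁹, uv², uv³, uv⁴, uv⁵, uv⁶, uv⁷, uv⁸, uv⁹, u²v, u²v², u²v³, u²v⁴, u²v⁵, u²v⁶, u²v⁷, u²v⁸, u²v⁹}.
No further products give new elements, so |G| = 30.

Answer: 30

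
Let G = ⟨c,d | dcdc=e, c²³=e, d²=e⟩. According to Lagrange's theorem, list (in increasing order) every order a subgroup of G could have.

|G| = 46 = 2 · 23. By Lagrange's theorem the order of any subgroup divides 46; the divisors of 46 are 1, 2, 23, 46.

Answer: 1, 2, 23, 46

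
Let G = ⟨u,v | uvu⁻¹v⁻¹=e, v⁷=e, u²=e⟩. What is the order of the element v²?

Compute successive powers until reaching e:
  (v²)¹ = v², (v²)² = v⁴, (v²)³ = v⁶, (v²)⁴ = v, (v²)⁵ = v³, (v²)⁶ = v⁵, (v²)⁷ = e.
The smallest positive k with (v²)ᵏ = e is 7.

Answer: 7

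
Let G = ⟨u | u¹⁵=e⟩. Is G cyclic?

|G| = 15. The element u has order 15 (its powers give 15 distinct elements), so ⟨u⟩ = G and G is cyclic.

Answer: Yes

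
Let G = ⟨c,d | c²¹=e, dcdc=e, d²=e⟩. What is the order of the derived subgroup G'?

G' = [G, G] is generated by all commutators. The generator-pair commutators are: [c, d] = c².
The subgroup they normally generate is {e, c, c², c³, c⁴, c⁵, c⁶, c⁷, c⁸, c⁹, c¹⁰, c¹¹, c¹², c¹³, c¹⁴, c¹⁵, c¹⁶, c¹⁷, c¹⁸, c¹⁹, c²⁰}, of order 21.
Check: |G/G'| = 42/21 = 2 is the order of the abelianisation.

Answer: 21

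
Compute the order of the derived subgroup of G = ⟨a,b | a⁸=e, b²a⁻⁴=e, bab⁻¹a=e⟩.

G' = [G, G] is generated by all commutators. The generator-pair commutators are: [a, b] = a².
The subgroup they normally generate is {e, a², a⁴, a⁶}, of order 4.
Check: |G/G'| = 16/4 = 4 is the order of the abelianisation.

Answer: 4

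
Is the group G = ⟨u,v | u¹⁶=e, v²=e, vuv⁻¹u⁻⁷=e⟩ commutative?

u·v = uv but v·u = u⁷v, so u·v ≠ v·u and G is not abelian.

Answer: No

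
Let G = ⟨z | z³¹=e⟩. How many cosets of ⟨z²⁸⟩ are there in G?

First find ord(z²⁸) by computing successive powers:
  (z²⁸)¹ = z²⁸, (z²⁸)² = z²⁵, (z²⁸)³ = z²², (z²⁸)⁴ = z¹⁹, (z²⁸)⁵ = z¹⁶, (z²⁸)⁶ = z¹³, (z²⁸)⁷ = z¹⁰, (z²⁸)⁸ = z⁷, (z²⁸)⁹ = z⁴, (z²⁸)¹⁰ = z, (z²⁸)¹¹ = z²⁹, (z²⁸)¹² = z²⁶, (z²⁸)¹³ = z²³, (z²⁸)¹⁴ = z²⁰, (z²⁸)¹⁵ = z¹⁷, (z²⁸)¹⁶ = z¹⁴, (z²⁸)¹⁷ = z¹¹, (z²⁸)¹⁸ = z⁸, (z²⁸)¹⁹ = z⁵, (z²⁸)²⁰ = z², (z²⁸)²¹ = z³⁰, (z²⁸)²² = z²⁷, (z²⁸)²³ = z²⁴, (z²⁸)²⁴ = z²¹, (z²⁸)²⁵ = z¹⁸, (z²⁸)²⁶ = z¹⁵, (z²⁸)²⁷ = z¹², (z²⁸)²⁸ = z⁹, (z²⁸)²⁹ = z⁶, (z²⁸)³⁰ = z³, (z²⁸)³¹ = e.
So |⟨z²⁸⟩| = ord(z²⁸) = 31. With |G| = 31, by Lagrange [G : ⟨z²⁸⟩] = 31/31 = 1.

Answer: 1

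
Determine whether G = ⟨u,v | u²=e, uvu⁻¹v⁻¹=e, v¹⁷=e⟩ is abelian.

Each pair of generators commutes: u·v = uv = v·u. Since the generators pairwise commute, every element of G commutes with every other, so G is abelian.

Answer: Yes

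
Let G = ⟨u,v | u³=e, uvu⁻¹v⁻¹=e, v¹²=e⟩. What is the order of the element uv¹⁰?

Compute successive powers until reaching e:
  (uv¹⁰)¹ = uv¹⁰, (uv¹⁰)² = u²v⁸, (uv¹⁰)³ = v⁶, (uv¹⁰)⁴ = uv⁴, (uv¹⁰)⁵ = u²v², (uv¹⁰)⁶ = e.
The smallest positive k with (uv¹⁰)ᵏ = e is 6.

Answer: 6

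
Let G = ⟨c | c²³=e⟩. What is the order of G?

G is generated by a single element, so G is cyclic. The relator gives c²³ = e and no smaller power is forced to be e, so the 23 powers {c, e, c², c³, c⁴, c⁵, c⁶, c⁷, c⁸, c⁹, c²², c²¹, c²⁰, c¹², c¹³, c¹¹, c¹⁰, c¹⁴, c¹⁵, c¹⁶, c¹⁷, c¹⁸, c¹⁹} are distinct. Hence |G| = 23.

Answer: 23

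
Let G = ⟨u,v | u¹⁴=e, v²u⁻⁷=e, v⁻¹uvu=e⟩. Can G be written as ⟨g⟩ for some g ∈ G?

Every cyclic group is abelian. But u·v = uv while v·u = u⁶v⁻¹, so u·v ≠ v·u and G is not abelian. Hence G is not cyclic.

Answer: No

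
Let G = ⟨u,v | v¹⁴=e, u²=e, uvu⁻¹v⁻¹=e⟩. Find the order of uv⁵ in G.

Compute successive powers until reaching e:
  (uv⁵)¹ = uv⁵, (uv⁵)² = v¹⁰, (uv⁵)³ = uv, (uv⁵)⁴ = v⁶, (uv⁵)⁵ = uv¹¹, (uv⁵)⁶ = v², (uv⁵)⁷ = uv⁷, (uv⁵)⁸ = v¹², (uv⁵)⁹ = uv³, (uv⁵)¹⁰ = v⁸, (uv⁵)¹¹ = uv¹³, (uv⁵)¹² = v⁴, (uv⁵)¹³ = uv⁹, (uv⁵)¹⁴ = e.
The smallest positive k with (uv⁵)ᵏ = e is 14.

Answer: 14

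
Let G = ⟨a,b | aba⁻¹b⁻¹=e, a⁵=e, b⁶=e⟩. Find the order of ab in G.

Compute successive powers until reaching e:
  (ab)¹ = ab, (ab)² = a²b², (ab)³ = a³b³, (ab)⁴ = a⁴b⁴, (ab)⁵ = b⁵, (ab)⁶ = a, (ab)⁷ = a²b, (ab)⁸ = a³b², (ab)⁹ = a⁴b³, (ab)¹⁰ = b⁴, (ab)¹¹ = ab⁵, (ab)¹² = a², (ab)¹³ = a³b, (ab)¹⁴ = a⁴b², (ab)¹⁵ = b³, (ab)¹⁶ = ab⁴, (ab)¹⁷ = a²b⁵, (ab)¹⁸ = a³, (ab)¹⁹ = a⁴b, (ab)²⁰ = b², (ab)²¹ = ab³, (ab)²² = a²b⁴, (ab)²³ = a³b⁵, (ab)²⁴ = a⁴, (ab)²⁵ = b, (ab)²⁶ = ab², (ab)²⁷ = a²b³, (ab)²⁸ = a³b⁴, (ab)²⁹ = a⁴b⁵, (ab)³⁰ = e.
The smallest positive k with (ab)ᵏ = e is 30.

Answer: 30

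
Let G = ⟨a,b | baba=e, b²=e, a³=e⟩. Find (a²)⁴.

Compute successive powers of (a²), reducing at each step:
  (a²)²: (a²) · a² = a
  (a²)³: a · a² = e
  (a²)⁴: e · a² = a²

Answer: a²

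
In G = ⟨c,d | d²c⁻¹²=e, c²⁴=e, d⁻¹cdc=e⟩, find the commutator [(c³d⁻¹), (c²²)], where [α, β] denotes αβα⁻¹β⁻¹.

[(c³d⁻¹), (c²²)] = (c³d⁻¹)·(c²²)·(c³d⁻¹)⁻¹·(c²²)⁻¹.
  (c³d⁻¹) · (c²²) = c⁵d⁻¹
  (c⁵d⁻¹) · (c³d) = c²
  (c²) · (c²) = c⁴

Answer: c⁴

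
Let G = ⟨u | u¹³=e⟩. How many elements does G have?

G is generated by a single element, so G is cyclic. The relator gives u¹³ = e and no smaller power is forced to be e, so the 13 powers {e, u, u², u³, u⁴, u⁵, u⁶, u⁷, u⁸, u⁹, u¹², u¹¹, u¹⁰} are distinct. Hence |G| = 13.

Answer: 13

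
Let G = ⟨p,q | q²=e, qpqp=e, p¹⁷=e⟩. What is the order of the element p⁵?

Compute successive powers until reaching e:
  (p⁵)¹ = p⁵, (p⁵)² = p¹⁰, (p⁵)³ = p¹⁵, (p⁵)⁴ = p³, (p⁵)⁵ = p⁸, (p⁵)⁶ = p¹³, (p⁵)⁷ = p, (p⁵)⁸ = p⁶, (p⁵)⁹ = p¹¹, (p⁵)¹⁰ = p¹⁶, (p⁵)¹¹ = p⁴, (p⁵)¹² = p⁹, (p⁵)¹³ = p¹⁴, (p⁵)¹⁴ = p², (p⁵)¹⁵ = p⁷, (p⁵)¹⁶ = p¹², (p⁵)¹⁷ = e.
The smallest positive k with (p⁵)ᵏ = e is 17.

Answer: 17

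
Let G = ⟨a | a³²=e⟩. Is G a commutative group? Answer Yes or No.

G has a single generator, so G is cyclic and hence abelian.

Answer: Yes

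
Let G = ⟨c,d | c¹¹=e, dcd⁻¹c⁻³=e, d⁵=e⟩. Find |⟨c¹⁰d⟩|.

|⟨c¹⁰d⟩| equals the order of c¹⁰d. Compute successive powers until reaching e:
  (c¹⁰d)¹ = c¹⁰d, (c¹⁰d)² = c⁷d², (c¹⁰d)³ = c⁹d³, (c¹⁰d)⁴ = c⁴d⁴, (c¹⁰d)⁵ = e.
The smallest positive k with (c¹⁰d)ᵏ = e is 5, so |⟨c¹⁰d⟩| = 5.

Answer: 5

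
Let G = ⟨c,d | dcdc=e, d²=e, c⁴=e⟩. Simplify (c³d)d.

Compute (c³d) · d by multiplying left to right and reducing via the relations at each step:
  (c³d) · d = c³

Answer: c³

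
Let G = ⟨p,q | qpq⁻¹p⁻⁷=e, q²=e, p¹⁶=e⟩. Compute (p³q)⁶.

Compute successive powers of (p³q), reducing at each step:
  (p³q)²: (p³q) · p³ = p⁸q;   (p⁸q) · q = p⁸
  (p³q)³: (p⁸) · p³ = p¹¹;   (p¹¹) · q = p¹¹q
  (p³q)⁴: (p¹¹q) · p³ = q;   q · q = e
  (p³q)⁵: e · p³ = p³;   (p³) · q = p³q
  (p³q)⁶: (p³q) · p³ = p⁸q;   (p⁸q) · q = p⁸

Answer: p⁸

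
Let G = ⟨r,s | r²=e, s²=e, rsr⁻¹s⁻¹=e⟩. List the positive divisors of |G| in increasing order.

|G| = 4 = 2². By Lagrange's theorem the order of any subgroup divides 4; the divisors of 4 are 1, 2, 4.

Answer: 1, 2, 4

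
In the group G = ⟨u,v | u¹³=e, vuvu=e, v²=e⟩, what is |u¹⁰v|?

Compute successive powers until reaching e:
  (u¹⁰v)¹ = u¹⁰v, (u¹⁰v)² = e.
The smallest positive k with (u¹⁰v)ᵏ = e is 2.

Answer: 2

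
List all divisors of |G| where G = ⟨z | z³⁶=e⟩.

|G| = 36 = 2² · 3². By Lagrange's theorem the order of any subgroup divides 36; the divisors of 36 are 1, 2, 3, 4, 6, 9, 12, 18, 36.

Answer: 1, 2, 3, 4, 6, 9, 12, 18, 36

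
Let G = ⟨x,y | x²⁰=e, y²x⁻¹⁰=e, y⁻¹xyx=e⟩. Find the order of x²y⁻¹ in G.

Compute successive powers until reaching e:
  (x²y⁻¹)¹ = x²y⁻¹, (x²y⁻¹)² = x¹⁰, (x²y⁻¹)³ = x²y, (x²y⁻¹)⁴ = e.
The smallest positive k with (x²y⁻¹)ᵏ = e is 4.

Answer: 4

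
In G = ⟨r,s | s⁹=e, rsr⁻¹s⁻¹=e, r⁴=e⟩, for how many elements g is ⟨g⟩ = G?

G is cyclic of order 36. An element generates G iff its order is 36, and a cyclic group of order 36 has exactly φ(36) = 12 such elements.

Answer: 12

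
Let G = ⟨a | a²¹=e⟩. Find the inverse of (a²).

The order of (a²) is 21 (smallest k with (a²)ᵏ = e), so (a²)⁻¹ = (a²)²⁰ = a¹⁹.
Check: (a²) · (a¹⁹) → (a²) · a¹⁹ = e, giving e as required.

Answer: a¹⁹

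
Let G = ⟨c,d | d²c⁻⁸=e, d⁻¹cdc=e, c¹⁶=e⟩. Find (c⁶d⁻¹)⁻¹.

The order of (c⁶d⁻¹) is 4 (smallest k with (c⁶d⁻¹)ᵏ = e), so (c⁶d⁻¹)⁻¹ = (c⁶d⁻¹)³ = c⁶d.
Check: (c⁶d⁻¹) · (c⁶d) → (c⁶d⁻¹) · c⁶ = d⁻¹;   (d⁻¹) · d = e, giving e as required.

Answer: c⁶d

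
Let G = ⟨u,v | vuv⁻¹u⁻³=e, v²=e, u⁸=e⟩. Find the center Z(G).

An element z ∈ Z(G) iff z commutes with every generator.
For example u⁴ is central: (u⁴)·u = u⁵ = u·(u⁴); (u⁴)·v = u⁴v = v·(u⁴).
Whereas u ∉ Z(G) since u·v = uv ≠ u³v = v·u.
Checking each of the 16 elements this way gives Z(G) = {e, u⁴}, of order 2.

Answer: {e, u⁴}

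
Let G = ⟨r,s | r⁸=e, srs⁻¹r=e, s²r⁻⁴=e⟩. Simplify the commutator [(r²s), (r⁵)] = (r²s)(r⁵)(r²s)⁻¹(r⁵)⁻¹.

[(r²s), (r⁵)] = (r²s)·(r⁵)·(r²s)⁻¹·(r⁵)⁻¹.
  (r²s) · (r⁵) = rs⁻¹
  (rs⁻¹) · (r²s⁻¹) = r³
  (r³) · (r³) = r⁶

Answer: r⁶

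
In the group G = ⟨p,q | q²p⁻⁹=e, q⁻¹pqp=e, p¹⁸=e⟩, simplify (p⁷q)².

Compute successive powers of (p⁷q), reducing at each step:
  (p⁷q)²: (p⁷q) · p⁷ = q;   q · q = p⁹

Answer: p⁹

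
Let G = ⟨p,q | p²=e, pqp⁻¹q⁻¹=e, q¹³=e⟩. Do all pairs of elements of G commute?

Each pair of generators commutes: p·q = pq = q·p. Since the generators pairwise commute, every element of G commutes with every other, so G is abelian.

Answer: Yes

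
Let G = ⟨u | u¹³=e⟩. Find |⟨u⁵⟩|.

|⟨u⁵⟩| equals the order of u⁵. Compute successive powers until reaching e:
  (u⁵)¹ = u⁵, (u⁵)² = u¹⁰, (u⁵)³ = u², (u⁵)⁴ = u⁷, (u⁵)⁵ = u¹², (u⁵)⁶ = u⁴, (u⁵)⁷ = u⁹, (u⁵)⁸ = u, (u⁵)⁹ = u⁶, (u⁵)¹⁰ = u¹¹, (u⁵)¹¹ = u³, (u⁵)¹² = u⁸, (u⁵)¹³ = e.
The smallest positive k with (u⁵)ᵏ = e is 13, so |⟨u⁵⟩| = 13.

Answer: 13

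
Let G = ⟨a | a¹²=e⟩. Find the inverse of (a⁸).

The order of (a⁸) is 3 (smallest k with (a⁸)ᵏ = e), so (a⁸)⁻¹ = (a⁸)² = a⁴.
Check: (a⁸) · (a⁴) → (a⁸) · a⁴ = e, giving e as required.

Answer: a⁴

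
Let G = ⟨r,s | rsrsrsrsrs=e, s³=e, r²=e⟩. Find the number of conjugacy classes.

The conjugacy classes (representative and size) are:
  [e] (size 1), [rsrs²rsrs²r] (size 15), [srsrs²r] (size 20), [rs²rs²r] (size 12), [s²rsrs²] (size 12).
Class equation: 1 + 15 + 20 + 12 + 12 = 60 = |G|. So G has 5 conjugacy classes.

Answer: 5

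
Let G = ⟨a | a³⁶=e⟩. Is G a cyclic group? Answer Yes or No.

|G| = 36. The element a has order 36 (its powers give 36 distinct elements), so ⟨a⟩ = G and G is cyclic.

Answer: Yes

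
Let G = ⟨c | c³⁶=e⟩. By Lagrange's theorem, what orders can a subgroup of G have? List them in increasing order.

|G| = 36 = 2² · 3². By Lagrange's theorem the order of any subgroup divides 36; the divisors of 36 are 1, 2, 3, 4, 6, 9, 12, 18, 36.

Answer: 1, 2, 3, 4, 6, 9, 12, 18, 36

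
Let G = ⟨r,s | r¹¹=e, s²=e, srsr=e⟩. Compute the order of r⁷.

Compute successive powers until reaching e:
  (r⁷)¹ = r⁷, (r⁷)² = r³, (r⁷)³ = r¹⁰, (r⁷)⁴ = r⁶, (r⁷)⁵ = r², (r⁷)⁶ = r⁹, (r⁷)⁷ = r⁵, (r⁷)⁸ = r, (r⁷)⁹ = r⁸, (r⁷)¹⁰ = r⁴, (r⁷)¹¹ = e.
The smallest positive k with (r⁷)ᵏ = e is 11.

Answer: 11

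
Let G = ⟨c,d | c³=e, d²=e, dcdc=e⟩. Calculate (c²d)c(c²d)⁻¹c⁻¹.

[(c²d), c] = (c²d)·c·(c²d)⁻¹·c⁻¹.
  (c²d) · c = cd
  (cd) · (c²d) = c²
  (c²) · (c²) = c

Answer: c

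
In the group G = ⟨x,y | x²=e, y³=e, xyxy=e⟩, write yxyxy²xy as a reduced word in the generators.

Multiply left to right, reducing at each step:
  y · x = xy²
  (xy²) · y = x
  x · x = e
  e · y² = y²
  (y²) · x = xy
  (xy) · y = xy²

Answer: xy²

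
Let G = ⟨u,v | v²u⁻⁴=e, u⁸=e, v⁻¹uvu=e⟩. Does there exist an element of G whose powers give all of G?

Every cyclic group is abelian. But u·v = uv while v·u = u³v⁻¹, so u·v ≠ v·u and G is not abelian. Hence G is not cyclic.

Answer: No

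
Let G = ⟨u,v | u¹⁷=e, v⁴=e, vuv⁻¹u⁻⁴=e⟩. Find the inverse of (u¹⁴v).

The order of (u¹⁴v) is 4 (smallest k with (u¹⁴v)ᵏ = e), so (u¹⁴v)⁻¹ = (u¹⁴v)³ = u⁵v³.
Check: (u¹⁴v) · (u⁵v³) → (u¹⁴v) · u⁵ = v;   v · v³ = e, giving e as required.

Answer: u⁵v³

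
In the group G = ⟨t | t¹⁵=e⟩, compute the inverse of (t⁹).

The order of (t⁹) is 5 (smallest k with (t⁹)ᵏ = e), so (t⁹)⁻¹ = (t⁹)⁴ = t⁶.
Check: (t⁹) · (t⁶) → (t⁹) · t⁶ = e, giving e as required.

Answer: t⁶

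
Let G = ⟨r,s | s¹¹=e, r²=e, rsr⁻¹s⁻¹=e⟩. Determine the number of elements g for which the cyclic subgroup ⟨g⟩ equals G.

G is cyclic of order 22. An element generates G iff its order is 22, and a cyclic group of order 22 has exactly φ(22) = 10 such elements.

Answer: 10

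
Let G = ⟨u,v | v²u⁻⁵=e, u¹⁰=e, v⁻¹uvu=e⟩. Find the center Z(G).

An element z ∈ Z(G) iff z commutes with every generator.
For example u⁵ is central: (u⁵)·u = u⁶ = u·(u⁵); (u⁵)·v = v⁻¹ = v·(u⁵).
Whereas u ∉ Z(G) since u·v = uv ≠ u⁴v⁻¹ = v·u.
Checking each of the 20 elements this way gives Z(G) = {e, u⁵}, of order 2.

Answer: {e, u⁵}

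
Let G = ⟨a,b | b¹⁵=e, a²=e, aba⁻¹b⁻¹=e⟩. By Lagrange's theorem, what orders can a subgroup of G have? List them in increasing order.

|G| = 30 = 2 · 3 · 5. By Lagrange's theorem the order of any subgroup divides 30; the divisors of 30 are 1, 2, 3, 5, 6, 10, 15, 30.

Answer: 1, 2, 3, 5, 6, 10, 15, 30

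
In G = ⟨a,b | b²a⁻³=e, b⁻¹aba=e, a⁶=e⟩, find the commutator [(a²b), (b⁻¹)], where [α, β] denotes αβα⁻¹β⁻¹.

[(a²b), (b⁻¹)] = (a²b)·(b⁻¹)·(a²b)⁻¹·(b⁻¹)⁻¹.
  (a²b) · (b⁻¹) = a²
  (a²) · (a²b⁻¹) = ab
  (ab) · b = a⁴

Answer: a⁴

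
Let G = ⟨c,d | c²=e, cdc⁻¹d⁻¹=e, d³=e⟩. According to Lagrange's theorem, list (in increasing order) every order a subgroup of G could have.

|G| = 6 = 2 · 3. By Lagrange's theorem the order of any subgroup divides 6; the divisors of 6 are 1, 2, 3, 6.

Answer: 1, 2, 3, 6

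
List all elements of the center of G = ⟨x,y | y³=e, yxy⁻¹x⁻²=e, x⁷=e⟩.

An element z ∈ Z(G) iff z commutes with every generator.
For example e is central: e·x = x = x·e; e·y = y = y·e.
Whereas x ∉ Z(G) since x·y = xy ≠ x²y = y·x.
Checking each of the 21 elements this way gives Z(G) = {e}, of order 1.

Answer: {e}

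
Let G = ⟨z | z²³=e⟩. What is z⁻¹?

The order of z is 23 (smallest k with zᵏ = e), so z⁻¹ = z²² = z²².
Check: z · (z²²) → z · z²² = e, giving e as required.

Answer: z²²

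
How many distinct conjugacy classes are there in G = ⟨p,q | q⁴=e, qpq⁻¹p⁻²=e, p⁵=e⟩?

The conjugacy classes (representative and size) are:
  [e] (size 1), [p⁴] (size 4), [p²q] (size 5), [q²] (size 5), [p³q³] (size 5).
Class equation: 1 + 4 + 5 + 5 + 5 = 20 = |G|. So G has 5 conjugacy classes.

Answer: 5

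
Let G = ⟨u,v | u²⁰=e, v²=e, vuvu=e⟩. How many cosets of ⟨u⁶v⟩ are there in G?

First find ord(u⁶v) by computing successive powers:
  (u⁶v)¹ = u⁶v, (u⁶v)² = e.
So |⟨u⁶v⟩| = ord(u⁶v) = 2. With |G| = 40, by Lagrange [G : ⟨u⁶v⟩] = 40/2 = 20.

Answer: 20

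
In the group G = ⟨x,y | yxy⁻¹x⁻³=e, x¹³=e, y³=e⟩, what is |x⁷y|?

Compute successive powers until reaching e:
  (x⁷y)¹ = x⁷y, (x⁷y)² = x²y², (x⁷y)³ = e.
The smallest positive k with (x⁷y)ᵏ = e is 3.

Answer: 3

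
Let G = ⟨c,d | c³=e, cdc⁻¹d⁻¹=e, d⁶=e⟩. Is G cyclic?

|G| = 18, but the maximum element order in G is 6 < 18. No single element generates all of G, so G is not cyclic.

Answer: No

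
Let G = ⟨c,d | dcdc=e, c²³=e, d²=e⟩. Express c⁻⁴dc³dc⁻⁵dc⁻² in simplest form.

Multiply left to right, reducing at each step:
  (c¹⁹) · d = c¹⁹d
  (c¹⁹d) · c³ = c¹⁶d
  (c¹⁶d) · d = c¹⁶
  (c¹⁶) · c⁻⁵ = c¹¹
  (c¹¹) · d = c¹¹d
  (c¹¹d) · c⁻² = c¹³d

Answer: c¹³d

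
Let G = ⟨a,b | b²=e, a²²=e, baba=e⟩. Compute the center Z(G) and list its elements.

An element z ∈ Z(G) iff z commutes with every generator.
For example a¹¹ is central: (a¹¹)·a = a¹² = a·(a¹¹); (a¹¹)·b = a¹¹b = b·(a¹¹).
Whereas a ∉ Z(G) since a·b = ab ≠ a²¹b = b·a.
Checking each of the 44 elements this way gives Z(G) = {e, a¹¹}, of order 2.

Answer: {e, a¹¹}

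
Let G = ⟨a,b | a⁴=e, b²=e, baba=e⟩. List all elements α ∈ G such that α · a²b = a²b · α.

⟨a²b⟩ ⊆ C_G(a²b) since powers of a²b commute with a²b; so |C_G(a²b)| ≥ |⟨a²b⟩| = 2.
By orbit–stabilizer, |C_G(a²b)| = |G| / |conj. class of a²b| = 8 / 2 = 4.
The 4 elements commuting with a²b are {e, a², b, a²b}.

Answer: {e, a², b, a²b}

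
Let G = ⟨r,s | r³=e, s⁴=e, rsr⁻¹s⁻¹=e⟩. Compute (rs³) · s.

Compute (rs³) · s by multiplying left to right and reducing via the relations at each step:
  (rs³) · s = r

Answer: r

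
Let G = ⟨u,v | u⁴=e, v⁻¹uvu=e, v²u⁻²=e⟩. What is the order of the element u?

Compute successive powers until reaching e:
  u¹ = u, u² = u², u³ = u³, u⁴ = e.
The smallest positive k with uᵏ = e is 4.

Answer: 4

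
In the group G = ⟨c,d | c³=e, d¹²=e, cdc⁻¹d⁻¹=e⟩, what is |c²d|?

Compute successive powers until reaching e:
  (c²d)¹ = c²d, (c²d)² = cd², (c²d)³ = d³, (c²d)⁴ = c²d⁴, (c²d)⁵ = cd⁵, (c²d)⁶ = d⁶, (c²d)⁷ = c²d⁷, (c²d)⁸ = cd⁸, (c²d)⁹ = d⁹, (c²d)¹⁰ = c²d¹⁰, (c²d)¹¹ = cd¹¹, (c²d)¹² = e.
The smallest positive k with (c²d)ᵏ = e is 12.

Answer: 12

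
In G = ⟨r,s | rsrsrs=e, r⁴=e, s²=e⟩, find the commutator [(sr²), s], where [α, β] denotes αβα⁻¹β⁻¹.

[(sr²), s] = (sr²)·s·(sr²)⁻¹·s⁻¹.
  (sr²) · s = sr²s
  (sr²s) · (r²s) = r²sr²
  (r²sr²) · s = r²sr²s

Answer: r²sr²s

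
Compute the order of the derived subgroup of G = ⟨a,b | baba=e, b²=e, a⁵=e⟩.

G' = [G, G] is generated by all commutators. The generator-pair commutators are: [a, b] = a².
The subgroup they normally generate is {e, a, a², a³, a⁴}, of order 5.
Check: |G/G'| = 10/5 = 2 is the order of the abelianisation.

Answer: 5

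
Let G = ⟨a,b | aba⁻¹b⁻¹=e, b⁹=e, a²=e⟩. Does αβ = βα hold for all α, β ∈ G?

Each pair of generators commutes: a·b = ab = b·a. Since the generators pairwise commute, every element of G commutes with every other, so G is abelian.

Answer: Yes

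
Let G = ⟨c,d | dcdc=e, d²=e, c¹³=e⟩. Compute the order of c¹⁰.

Compute successive powers until reaching e:
  (c¹⁰)¹ = c¹⁰, (c¹⁰)² = c⁷, (c¹⁰)³ = c⁴, (c¹⁰)⁴ = c, (c¹⁰)⁵ = c¹¹, (c¹⁰)⁶ = c⁸, (c¹⁰)⁷ = c⁵, (c¹⁰)⁸ = c², (c¹⁰)⁹ = c¹², (c¹⁰)¹⁰ = c⁹, (c¹⁰)¹¹ = c⁶, (c¹⁰)¹² = c³, (c¹⁰)¹³ = e.
The smallest positive k with (c¹⁰)ᵏ = e is 13.

Answer: 13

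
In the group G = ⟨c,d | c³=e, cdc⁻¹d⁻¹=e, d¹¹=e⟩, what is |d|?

Compute successive powers until reaching e:
  d¹ = d, d² = d², d³ = d³, d⁴ = d⁴, d⁵ = d⁵, d⁶ = d⁶, d⁷ = d⁷, d⁸ = d⁸, d⁹ = d⁹, d¹⁰ = d¹⁰, d¹¹ = e.
The smallest positive k with dᵏ = e is 11.

Answer: 11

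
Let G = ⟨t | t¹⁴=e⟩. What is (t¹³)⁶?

Compute successive powers of (t¹³), reducing at each step:
  (t¹³)²: (t¹³) · t¹³ = t¹²
  (t¹³)³: (t¹²) · t¹³ = t¹¹
  (t¹³)⁴: (t¹¹) · t¹³ = t¹⁰
  (t¹³)⁵: (t¹⁰) · t¹³ = t⁹
  (t¹³)⁶: (t⁹) · t¹³ = t⁸

Answer: t⁸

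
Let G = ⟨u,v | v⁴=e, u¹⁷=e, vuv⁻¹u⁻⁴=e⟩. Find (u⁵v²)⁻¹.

The order of (u⁵v²) is 2 (smallest k with (u⁵v²)ᵏ = e), so (u⁵v²)⁻¹ = (u⁵v²)¹ = u⁵v².
Check: (u⁵v²) · (u⁵v²) → (u⁵v²) · u⁵ = v²;   (v²) · v² = e, giving e as required.

Answer: u⁵v²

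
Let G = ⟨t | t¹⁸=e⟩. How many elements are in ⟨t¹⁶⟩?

|⟨t¹⁶⟩| equals the order of t¹⁶. Compute successive powers until reaching e:
  (t¹⁶)¹ = t¹⁶, (t¹⁶)² = t¹⁴, (t¹⁶)³ = t¹², (t¹⁶)⁴ = t¹⁰, (t¹⁶)⁵ = t⁸, (t¹⁶)⁶ = t⁶, (t¹⁶)⁷ = t⁴, (t¹⁶)⁸ = t², (t¹⁶)⁹ = e.
The smallest positive k with (t¹⁶)ᵏ = e is 9, so |⟨t¹⁶⟩| = 9.

Answer: 9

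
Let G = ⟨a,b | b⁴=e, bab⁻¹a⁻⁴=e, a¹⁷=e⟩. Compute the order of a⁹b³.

Compute successive powers until reaching e:
  (a⁹b³)¹ = a⁹b³, (a⁹b³)² = a⁷b², (a⁹b³)³ = a¹⁵b, (a⁹b³)⁴ = e.
The smallest positive k with (a⁹b³)ᵏ = e is 4.

Answer: 4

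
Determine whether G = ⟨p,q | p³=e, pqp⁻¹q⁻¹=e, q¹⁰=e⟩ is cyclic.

|G| = 30. The element pq has order 30 (its powers give 30 distinct elements), so ⟨pq⟩ = G and G is cyclic.

Answer: Yes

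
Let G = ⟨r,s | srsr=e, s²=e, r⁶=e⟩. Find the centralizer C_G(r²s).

⟨r²s⟩ ⊆ C_G(r²s) since powers of r²s commute with r²s; so |C_G(r²s)| ≥ |⟨r²s⟩| = 2.
By orbit–stabilizer, |C_G(r²s)| = |G| / |conj. class of r²s| = 12 / 3 = 4.
The 4 elements commuting with r²s are {e, r³, r⁵s, r²s}.

Answer: {e, r³, r⁵s, r²s}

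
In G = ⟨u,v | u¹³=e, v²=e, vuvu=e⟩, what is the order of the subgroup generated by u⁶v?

|⟨u⁶v⟩| equals the order of u⁶v. Compute successive powers until reaching e:
  (u⁶v)¹ = u⁶v, (u⁶v)² = e.
The smallest positive k with (u⁶v)ᵏ = e is 2, so |⟨u⁶v⟩| = 2.

Answer: 2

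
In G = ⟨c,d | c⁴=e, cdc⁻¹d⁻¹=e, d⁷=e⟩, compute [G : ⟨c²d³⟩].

First find ord(c²d³) by computing successive powers:
  (c²d³)¹ = c²d³, (c²d³)² = d⁶, (c²d³)³ = c²d², (c²d³)⁴ = d⁵, (c²d³)⁵ = c²d, (c²d³)⁶ = d⁴, (c²d³)⁷ = c², (c²d³)⁸ = d³, (c²d³)⁹ = c²d⁶, (c²d³)¹⁰ = d², (c²d³)¹¹ = c²d⁵, (c²d³)¹² = d, (c²d³)¹³ = c²d⁴, (c²d³)¹⁴ = e.
So |⟨c²d³⟩| = ord(c²d³) = 14. With |G| = 28, by Lagrange [G : ⟨c²d³⟩] = 28/14 = 2.

Answer: 2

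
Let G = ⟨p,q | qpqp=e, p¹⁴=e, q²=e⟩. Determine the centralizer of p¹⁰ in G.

⟨p¹⁰⟩ ⊆ C_G(p¹⁰) since powers of p¹⁰ commute with p¹⁰; so |C_G(p¹⁰)| ≥ |⟨p¹⁰⟩| = 7.
By orbit–stabilizer, |C_G(p¹⁰)| = |G| / |conj. class of p¹⁰| = 28 / 2 = 14.
The 14 elements commuting with p¹⁰ are {e, p, p², p³, p⁴, p⁵, p⁶, p⁷, p⁸, p⁹, p¹⁰, p¹¹, p¹², p¹³}.

Answer: {e, p, p², p³, p⁴, p⁵, p⁶, p⁷, p⁸, p⁹, p¹⁰, p¹¹, p¹², p¹³}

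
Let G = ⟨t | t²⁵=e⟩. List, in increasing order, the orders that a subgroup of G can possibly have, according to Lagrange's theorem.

|G| = 25 = 5². By Lagrange's theorem the order of any subgroup divides 25; the divisors of 25 are 1, 5, 25.

Answer: 1, 5, 25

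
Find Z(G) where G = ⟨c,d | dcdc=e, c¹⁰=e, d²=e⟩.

An element z ∈ Z(G) iff z commutes with every generator.
For example c⁵ is central: (c⁵)·c = c⁶ = c·(c⁵); (c⁵)·d = c⁵d = d·(c⁵).
Whereas c ∉ Z(G) since c·d = cd ≠ c⁹d = d·c.
Checking each of the 20 elements this way gives Z(G) = {e, c⁵}, of order 2.

Answer: {e, c⁵}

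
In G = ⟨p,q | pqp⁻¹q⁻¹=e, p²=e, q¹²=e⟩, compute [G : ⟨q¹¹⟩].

First find ord(q¹¹) by computing successive powers:
  (q¹¹)¹ = q¹¹, (q¹¹)² = q¹⁰, (q¹¹)³ = q⁹, (q¹¹)⁴ = q⁸, (q¹¹)⁵ = q⁷, (q¹¹)⁶ = q⁶, (q¹¹)⁷ = q⁵, (q¹¹)⁸ = q⁴, (q¹¹)⁹ = q³, (q¹¹)¹⁰ = q², (q¹¹)¹¹ = q, (q¹¹)¹² = e.
So |⟨q¹¹⟩| = ord(q¹¹) = 12. With |G| = 24, by Lagrange [G : ⟨q¹¹⟩] = 24/12 = 2.

Answer: 2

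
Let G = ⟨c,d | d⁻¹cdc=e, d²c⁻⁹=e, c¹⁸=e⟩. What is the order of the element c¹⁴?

Compute successive powers until reaching e:
  (c¹⁴)¹ = c¹⁴, (c¹⁴)² = c¹⁰, (c¹⁴)³ = c⁶, (c¹⁴)⁴ = c², (c¹⁴)⁵ = c¹⁶, (c¹⁴)⁶ = c¹², (c¹⁴)⁷ = c⁸, (c¹⁴)⁸ = c⁴, (c¹⁴)⁹ = e.
The smallest positive k with (c¹⁴)ᵏ = e is 9.

Answer: 9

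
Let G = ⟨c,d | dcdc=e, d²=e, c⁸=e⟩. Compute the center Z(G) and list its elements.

An element z ∈ Z(G) iff z commutes with every generator.
For example c⁴ is central: (c⁴)·c = c⁵ = c·(c⁴); (c⁴)·d = c⁴d = d·(c⁴).
Whereas c ∉ Z(G) since c·d = cd ≠ c⁷d = d·c.
Checking each of the 16 elements this way gives Z(G) = {e, c⁴}, of order 2.

Answer: {e, c⁴}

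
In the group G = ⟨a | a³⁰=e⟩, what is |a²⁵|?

Compute successive powers until reaching e:
  (a²⁵)¹ = a²⁵, (a²⁵)² = a²⁰, (a²⁵)³ = a¹⁵, (a²⁵)⁴ = a¹⁰, (a²⁵)⁵ = a⁵, (a²⁵)⁶ = e.
The smallest positive k with (a²⁵)ᵏ = e is 6.

Answer: 6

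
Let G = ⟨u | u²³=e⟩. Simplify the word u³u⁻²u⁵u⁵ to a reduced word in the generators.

Multiply left to right, reducing at each step:
  (u³) · u⁻² = u
  u · u⁵ = u⁶
  (u⁶) · u⁵ = u¹¹

Answer: u¹¹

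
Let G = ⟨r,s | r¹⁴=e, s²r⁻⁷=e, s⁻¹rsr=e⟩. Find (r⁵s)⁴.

Compute successive powers of (r⁵s), reducing at each step:
  (r⁵s)²: (r⁵s) · r⁵ = s;   s · s = r⁷
  (r⁵s)³: (r⁷) · r⁵ = r¹²;   (r¹²) · s = r⁵s⁻¹
  (r⁵s)⁴: (r⁵s⁻¹) · r⁵ = s⁻¹;   (s⁻¹) · s = e

Answer: e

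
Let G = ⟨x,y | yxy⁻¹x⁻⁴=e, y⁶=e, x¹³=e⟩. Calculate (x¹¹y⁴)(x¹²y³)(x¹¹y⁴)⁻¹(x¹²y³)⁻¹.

[(x¹¹y⁴), (x¹²y³)] = (x¹¹y⁴)·(x¹²y³)·(x¹¹y⁴)⁻¹·(x¹²y³)⁻¹.
  (x¹¹y⁴) · (x¹²y³) = x²y
  (x²y) · (x⁶y²) = y³
  (y³) · (x¹²y³) = x

Answer: x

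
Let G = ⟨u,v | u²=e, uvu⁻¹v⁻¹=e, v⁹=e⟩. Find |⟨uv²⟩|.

|⟨uv²⟩| equals the order of uv². Compute successive powers until reaching e:
  (uv²)¹ = uv², (uv²)² = v⁴, (uv²)³ = uv⁶, (uv²)⁴ = v⁸, (uv²)⁵ = uv, (uv²)⁶ = v³, (uv²)⁷ = uv⁵, (uv²)⁸ = v⁷, (uv²)⁹ = u, (uv²)¹⁰ = v², (uv²)¹¹ = uv⁴, (uv²)¹² = v⁶, (uv²)¹³ = uv⁸, (uv²)¹⁴ = v, (uv²)¹⁵ = uv³, (uv²)¹⁶ = v⁵, (uv²)¹⁷ = uv⁷, (uv²)¹⁸ = e.
The smallest positive k with (uv²)ᵏ = e is 18, so |⟨uv²⟩| = 18.

Answer: 18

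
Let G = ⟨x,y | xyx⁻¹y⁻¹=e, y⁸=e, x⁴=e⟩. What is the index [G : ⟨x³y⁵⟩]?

First find ord(x³y⁵) by computing successive powers:
  (x³y⁵)¹ = x³y⁵, (x³y⁵)² = x²y², (x³y⁵)³ = xy⁷, (x³y⁵)⁴ = y⁴, (x³y⁵)⁵ = x³y, (x³y⁵)⁶ = x²y⁶, (x³y⁵)⁷ = xy³, (x³y⁵)⁸ = e.
So |⟨x³y⁵⟩| = ord(x³y⁵) = 8. With |G| = 32, by Lagrange [G : ⟨x³y⁵⟩] = 32/8 = 4.

Answer: 4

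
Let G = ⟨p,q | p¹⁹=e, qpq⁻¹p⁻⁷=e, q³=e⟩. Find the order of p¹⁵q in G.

Compute successive powers until reaching e:
  (p¹⁵q)¹ = p¹⁵q, (p¹⁵q)² = p⁶q², (p¹⁵q)³ = e.
The smallest positive k with (p¹⁵q)ᵏ = e is 3.

Answer: 3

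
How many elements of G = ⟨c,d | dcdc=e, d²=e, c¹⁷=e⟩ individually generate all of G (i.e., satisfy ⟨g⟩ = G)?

⟨g⟩ = G would require ord(g) = |G| = 34, but the maximum element order in G is 17 < 34. So G is not cyclic and no single element generates it: the count is 0.

Answer: 0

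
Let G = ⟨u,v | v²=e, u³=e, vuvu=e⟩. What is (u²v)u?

Compute (u²v) · u by multiplying left to right and reducing via the relations at each step:
  (u²v) · u = uv

Answer: uv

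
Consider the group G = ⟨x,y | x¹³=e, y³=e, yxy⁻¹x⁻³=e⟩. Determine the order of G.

Enumerate words in the generators, reducing via the relations: the distinct elements are
  {e, x, y, xy, x², x³, x⁴, x⁵, x⁶, x⁷, x⁸, x⁹, y², xy², x²y, x³y, x¹², x¹¹, x¹⁰, x⁴y, x⁵y, x⁶y, x⁷y, x⁸y, x⁹y, x²y², x³y², x¹²y, x¹¹y, x¹⁰y, x⁴y², x⁵y², x⁶y², x⁷y², x⁸y², x⁹y², x¹²y², x¹¹y², x¹⁰y²}.
No further products give new elements, so |G| = 39.

Answer: 39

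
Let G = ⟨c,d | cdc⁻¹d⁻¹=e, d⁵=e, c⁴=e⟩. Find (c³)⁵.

Compute successive powers of (c³), reducing at each step:
  (c³)²: (c³) · c³ = c²
  (c³)³: (c²) · c³ = c
  (c³)⁴: c · c³ = e
  (c³)⁵: e · c³ = c³

Answer: c³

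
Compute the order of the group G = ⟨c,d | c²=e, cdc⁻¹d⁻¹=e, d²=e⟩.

Enumerate words in the generators, reducing via the relations: the distinct elements are
  {c, d, e, cd}.
No further products give new elements, so |G| = 4.

Answer: 4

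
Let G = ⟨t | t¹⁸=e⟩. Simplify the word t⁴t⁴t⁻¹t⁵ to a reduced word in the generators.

Multiply left to right, reducing at each step:
  (t⁴) · t⁴ = t⁸
  (t⁸) · t⁻¹ = t⁷
  (t⁷) · t⁵ = t¹²

Answer: t¹²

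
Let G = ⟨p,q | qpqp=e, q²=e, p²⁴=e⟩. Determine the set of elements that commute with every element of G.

An element z ∈ Z(G) iff z commutes with every generator.
For example p¹² is central: (p¹²)·p = p¹³ = p·(p¹²); (p¹²)·q = p¹²q = q·(p¹²).
Whereas p ∉ Z(G) since p·q = pq ≠ p²³q = q·p.
Checking each of the 48 elements this way gives Z(G) = {e, p¹²}, of order 2.

Answer: {e, p¹²}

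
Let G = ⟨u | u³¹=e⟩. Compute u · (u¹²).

Compute u · (u¹²) by multiplying left to right and reducing via the relations at each step:
  u · u¹² = u¹³

Answer: u¹³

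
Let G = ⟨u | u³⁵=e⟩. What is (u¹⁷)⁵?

Compute successive powers of (u¹⁷), reducing at each step:
  (u¹⁷)²: (u¹⁷) · u¹⁷ = u³⁴
  (u¹⁷)³: (u³⁴) · u¹⁷ = u¹⁶
  (u¹⁷)⁴: (u¹⁶) · u¹⁷ = u³³
  (u¹⁷)⁵: (u³³) · u¹⁷ = u¹⁵

Answer: u¹⁵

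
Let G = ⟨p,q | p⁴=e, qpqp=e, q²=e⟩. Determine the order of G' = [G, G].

G' = [G, G] is generated by all commutators. The generator-pair commutators are: [p, q] = p².
The subgroup they normally generate is {e, p²}, of order 2.
Check: |G/G'| = 8/2 = 4 is the order of the abelianisation.

Answer: 2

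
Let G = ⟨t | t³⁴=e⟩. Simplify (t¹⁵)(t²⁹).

Compute (t¹⁵) · (t²⁹) by multiplying left to right and reducing via the relations at each step:
  (t¹⁵) · t²⁹ = t¹⁰

Answer: t¹⁰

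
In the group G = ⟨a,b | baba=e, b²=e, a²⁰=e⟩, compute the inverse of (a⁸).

The order of (a⁸) is 5 (smallest k with (a⁸)ᵏ = e), so (a⁸)⁻¹ = (a⁸)⁴ = a¹².
Check: (a⁸) · (a¹²) → (a⁸) · a¹² = e, giving e as required.

Answer: a¹²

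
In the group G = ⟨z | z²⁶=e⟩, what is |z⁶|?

Compute successive powers until reaching e:
  (z⁶)¹ = z⁶, (z⁶)² = z¹², (z⁶)³ = z¹⁸, (z⁶)⁴ = z²⁴, (z⁶)⁵ = z⁴, (z⁶)⁶ = z¹⁰, (z⁶)⁷ = z¹⁶, (z⁶)⁸ = z²², (z⁶)⁹ = z², (z⁶)¹⁰ = z⁸, (z⁶)¹¹ = z¹⁴, (z⁶)¹² = z²⁰, (z⁶)¹³ = e.
The smallest positive k with (z⁶)ᵏ = e is 13.

Answer: 13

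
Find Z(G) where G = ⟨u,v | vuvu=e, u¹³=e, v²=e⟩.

An element z ∈ Z(G) iff z commutes with every generator.
For example e is central: e·u = u = u·e; e·v = v = v·e.
Whereas u ∉ Z(G) since u·v = uv ≠ u¹²v = v·u.
Checking each of the 26 elements this way gives Z(G) = {e}, of order 1.

Answer: {e}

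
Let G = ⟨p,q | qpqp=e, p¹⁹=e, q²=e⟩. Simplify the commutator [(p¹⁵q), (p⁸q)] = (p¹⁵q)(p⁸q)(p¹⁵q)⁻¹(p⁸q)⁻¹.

[(p¹⁵q), (p⁸q)] = (p¹⁵q)·(p⁸q)·(p¹⁵q)⁻¹·(p⁸q)⁻¹.
  (p¹⁵q) · (p⁸q) = p⁷
  (p⁷) · (p¹⁵q) = p³q
  (p³q) · (p⁸q) = p¹⁴

Answer: p¹⁴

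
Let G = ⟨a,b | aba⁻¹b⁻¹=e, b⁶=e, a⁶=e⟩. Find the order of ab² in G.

Compute successive powers until reaching e:
  (ab²)¹ = ab², (ab²)² = a²b⁴, (ab²)³ = a³, (ab²)⁴ = a⁴b², (ab²)⁵ = a⁵b⁴, (ab²)⁶ = e.
The smallest positive k with (ab²)ᵏ = e is 6.

Answer: 6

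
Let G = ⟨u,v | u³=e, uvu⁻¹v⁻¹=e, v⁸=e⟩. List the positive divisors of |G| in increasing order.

|G| = 24 = 2³ · 3. By Lagrange's theorem the order of any subgroup divides 24; the divisors of 24 are 1, 2, 3, 4, 6, 8, 12, 24.

Answer: 1, 2, 3, 4, 6, 8, 12, 24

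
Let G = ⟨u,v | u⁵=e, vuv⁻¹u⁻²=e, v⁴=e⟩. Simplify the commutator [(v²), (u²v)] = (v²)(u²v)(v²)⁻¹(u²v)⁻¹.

[(v²), (u²v)] = (v²)·(u²v)·(v²)⁻¹·(u²v)⁻¹.
  (v²) · (u²v) = u³v³
  (u³v³) · (v²) = u³v
  (u³v) · (u⁴v³) = u

Answer: u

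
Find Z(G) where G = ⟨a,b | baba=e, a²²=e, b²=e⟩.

An element z ∈ Z(G) iff z commutes with every generator.
For example a¹¹ is central: (a¹¹)·a = a¹² = a·(a¹¹); (a¹¹)·b = a¹¹b = b·(a¹¹).
Whereas a ∉ Z(G) since a·b = ab ≠ a²¹b = b·a.
Checking each of the 44 elements this way gives Z(G) = {e, a¹¹}, of order 2.

Answer: {e, a¹¹}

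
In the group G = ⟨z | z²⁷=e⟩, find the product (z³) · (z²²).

Compute (z³) · (z²²) by multiplying left to right and reducing via the relations at each step:
  (z³) · z²² = z²⁵

Answer: z²⁵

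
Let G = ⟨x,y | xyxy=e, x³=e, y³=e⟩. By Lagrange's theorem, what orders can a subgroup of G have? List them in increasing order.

|G| = 12 = 2² · 3. By Lagrange's theorem the order of any subgroup divides 12; the divisors of 12 are 1, 2, 3, 4, 6, 12.

Answer: 1, 2, 3, 4, 6, 12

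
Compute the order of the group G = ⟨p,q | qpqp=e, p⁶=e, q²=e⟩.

Enumerate words in the generators, reducing via the relations: the distinct elements are
  {e, p, q, pq, p², p³, p⁴, p⁵, p²q, p³q, p⁴q, p⁵q}.
No further products give new elements, so |G| = 12.

Answer: 12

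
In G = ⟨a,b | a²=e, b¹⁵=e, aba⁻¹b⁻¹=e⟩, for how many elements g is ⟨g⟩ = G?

G is cyclic of order 30. An element generates G iff its order is 30, and a cyclic group of order 30 has exactly φ(30) = 8 such elements.

Answer: 8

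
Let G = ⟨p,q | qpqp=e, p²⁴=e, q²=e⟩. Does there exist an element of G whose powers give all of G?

Every cyclic group is abelian. But p·q = pq while q·p = p²³q, so p·q ≠ q·p and G is not abelian. Hence G is not cyclic.

Answer: No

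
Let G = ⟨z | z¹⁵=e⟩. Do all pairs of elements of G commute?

G has a single generator, so G is cyclic and hence abelian.

Answer: Yes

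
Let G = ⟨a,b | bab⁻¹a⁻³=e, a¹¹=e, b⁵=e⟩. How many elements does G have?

Enumerate words in the generators, reducing via the relations: the distinct elements are
  {a, b, e, ab, a², a³, a⁴, a⁵, a⁶, a⁷, a⁸, a⁹, b², b³, b⁴, ab², ab³, ab⁴, a²b, a³b, a¹⁰, a⁴b, a⁵b, a⁶b, a⁷b, a⁸b, a⁹b, a²b², a²b³, a²b⁴, a³b², a³b³, a³b⁴, a¹⁰b, a⁴b², a⁴b³, a⁴b⁴, a⁵b², a⁵b³, a⁵b⁴, a⁶b², a⁶b³, a⁶b⁴, a⁷b², a⁷b³, a⁷b⁴, a⁸b², a⁸b³, a⁸b⁴, a⁹b², a⁹b³, a⁹b⁴, a¹⁰b², a¹⁰b³, a¹⁰b⁴}.
No further products give new elements, so |G| = 55.

Answer: 55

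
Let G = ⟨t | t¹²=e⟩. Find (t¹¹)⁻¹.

The order of (t¹¹) is 12 (smallest k with (t¹¹)ᵏ = e), so (t¹¹)⁻¹ = (t¹¹)¹¹ = t.
Check: (t¹¹) · t → (t¹¹) · t = e, giving e as required.

Answer: t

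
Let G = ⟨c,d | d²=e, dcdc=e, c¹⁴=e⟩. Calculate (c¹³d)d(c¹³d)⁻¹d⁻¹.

[(c¹³d), d] = (c¹³d)·d·(c¹³d)⁻¹·d⁻¹.
  (c¹³d) · d = c¹³
  (c¹³) · (c¹³d) = c¹²d
  (c¹²d) · d = c¹²

Answer: c¹²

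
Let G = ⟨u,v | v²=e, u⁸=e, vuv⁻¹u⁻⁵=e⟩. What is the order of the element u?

Compute successive powers until reaching e:
  u¹ = u, u² = u², u³ = u³, u⁴ = u⁴, u⁵ = u⁵, u⁶ = u⁶, u⁷ = u⁷, u⁸ = e.
The smallest positive k with uᵏ = e is 8.

Answer: 8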